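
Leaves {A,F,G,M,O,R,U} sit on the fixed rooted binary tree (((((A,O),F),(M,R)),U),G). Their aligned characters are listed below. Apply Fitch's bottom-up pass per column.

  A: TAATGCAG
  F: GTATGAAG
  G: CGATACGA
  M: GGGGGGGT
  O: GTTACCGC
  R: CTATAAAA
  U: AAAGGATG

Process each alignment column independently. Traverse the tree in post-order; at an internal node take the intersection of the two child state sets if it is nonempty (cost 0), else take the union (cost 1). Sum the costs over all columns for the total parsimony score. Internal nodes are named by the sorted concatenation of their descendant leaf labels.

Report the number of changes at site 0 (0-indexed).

4

[col 0] AO: children A:{T}, O:{G} ∪→ {G,T}; cost 1
[col 0] AFO: children AO:{G,T}, F:{G} ∩→ {G}; cost 0
[col 0] MR: children M:{G}, R:{C} ∪→ {C,G}; cost 1
[col 0] AFMOR: children AFO:{G}, MR:{C,G} ∩→ {G}; cost 0
[col 0] AFMORU: children AFMOR:{G}, U:{A} ∪→ {A,G}; cost 1
[col 0] AFGMORU: children AFMORU:{A,G}, G:{C} ∪→ {A,C,G}; cost 1
[col 1] AO: children A:{A}, O:{T} ∪→ {A,T}; cost 1
[col 1] AFO: children AO:{A,T}, F:{T} ∩→ {T}; cost 0
[col 1] MR: children M:{G}, R:{T} ∪→ {G,T}; cost 1
[col 1] AFMOR: children AFO:{T}, MR:{G,T} ∩→ {T}; cost 0
[col 1] AFMORU: children AFMOR:{T}, U:{A} ∪→ {A,T}; cost 1
[col 1] AFGMORU: children AFMORU:{A,T}, G:{G} ∪→ {A,G,T}; cost 1
[col 2] AO: children A:{A}, O:{T} ∪→ {A,T}; cost 1
[col 2] AFO: children AO:{A,T}, F:{A} ∩→ {A}; cost 0
[col 2] MR: children M:{G}, R:{A} ∪→ {A,G}; cost 1
[col 2] AFMOR: children AFO:{A}, MR:{A,G} ∩→ {A}; cost 0
[col 2] AFMORU: children AFMOR:{A}, U:{A} ∩→ {A}; cost 0
[col 2] AFGMORU: children AFMORU:{A}, G:{A} ∩→ {A}; cost 0
[col 3] AO: children A:{T}, O:{A} ∪→ {A,T}; cost 1
[col 3] AFO: children AO:{A,T}, F:{T} ∩→ {T}; cost 0
[col 3] MR: children M:{G}, R:{T} ∪→ {G,T}; cost 1
[col 3] AFMOR: children AFO:{T}, MR:{G,T} ∩→ {T}; cost 0
[col 3] AFMORU: children AFMOR:{T}, U:{G} ∪→ {G,T}; cost 1
[col 3] AFGMORU: children AFMORU:{G,T}, G:{T} ∩→ {T}; cost 0
[col 4] AO: children A:{G}, O:{C} ∪→ {C,G}; cost 1
[col 4] AFO: children AO:{C,G}, F:{G} ∩→ {G}; cost 0
[col 4] MR: children M:{G}, R:{A} ∪→ {A,G}; cost 1
[col 4] AFMOR: children AFO:{G}, MR:{A,G} ∩→ {G}; cost 0
[col 4] AFMORU: children AFMOR:{G}, U:{G} ∩→ {G}; cost 0
[col 4] AFGMORU: children AFMORU:{G}, G:{A} ∪→ {A,G}; cost 1
[col 5] AO: children A:{C}, O:{C} ∩→ {C}; cost 0
[col 5] AFO: children AO:{C}, F:{A} ∪→ {A,C}; cost 1
[col 5] MR: children M:{G}, R:{A} ∪→ {A,G}; cost 1
[col 5] AFMOR: children AFO:{A,C}, MR:{A,G} ∩→ {A}; cost 0
[col 5] AFMORU: children AFMOR:{A}, U:{A} ∩→ {A}; cost 0
[col 5] AFGMORU: children AFMORU:{A}, G:{C} ∪→ {A,C}; cost 1
[col 6] AO: children A:{A}, O:{G} ∪→ {A,G}; cost 1
[col 6] AFO: children AO:{A,G}, F:{A} ∩→ {A}; cost 0
[col 6] MR: children M:{G}, R:{A} ∪→ {A,G}; cost 1
[col 6] AFMOR: children AFO:{A}, MR:{A,G} ∩→ {A}; cost 0
[col 6] AFMORU: children AFMOR:{A}, U:{T} ∪→ {A,T}; cost 1
[col 6] AFGMORU: children AFMORU:{A,T}, G:{G} ∪→ {A,G,T}; cost 1
[col 7] AO: children A:{G}, O:{C} ∪→ {C,G}; cost 1
[col 7] AFO: children AO:{C,G}, F:{G} ∩→ {G}; cost 0
[col 7] MR: children M:{T}, R:{A} ∪→ {A,T}; cost 1
[col 7] AFMOR: children AFO:{G}, MR:{A,T} ∪→ {A,G,T}; cost 1
[col 7] AFMORU: children AFMOR:{A,G,T}, U:{G} ∩→ {G}; cost 0
[col 7] AFGMORU: children AFMORU:{G}, G:{A} ∪→ {A,G}; cost 1
per-site changes: [4, 4, 2, 3, 3, 3, 4, 4]; total = 27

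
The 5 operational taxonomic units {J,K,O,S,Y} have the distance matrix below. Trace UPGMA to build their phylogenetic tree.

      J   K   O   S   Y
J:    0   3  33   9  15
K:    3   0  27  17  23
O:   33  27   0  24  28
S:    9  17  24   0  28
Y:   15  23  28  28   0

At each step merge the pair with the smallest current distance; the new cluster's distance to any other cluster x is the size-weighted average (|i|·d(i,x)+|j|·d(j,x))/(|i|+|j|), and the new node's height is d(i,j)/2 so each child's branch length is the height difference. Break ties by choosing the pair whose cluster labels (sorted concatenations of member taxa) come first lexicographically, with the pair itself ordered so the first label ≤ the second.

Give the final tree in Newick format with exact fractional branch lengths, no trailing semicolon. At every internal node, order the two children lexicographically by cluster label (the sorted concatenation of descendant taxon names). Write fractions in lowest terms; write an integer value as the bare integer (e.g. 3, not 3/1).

((((J:3/2,K:3/2):5,S:13/2):9/2,Y:11):3,O:14)

iteration 1: select J,K (d=3); attach at lengths (3/2, 3/2); label the merged cluster JK
  updated: d(JK,O)=30, d(JK,S)=13, d(JK,Y)=19
iteration 2: select JK,S (d=13); attach at lengths (5, 13/2); label the merged cluster JKS
  updated: d(JKS,O)=28, d(JKS,Y)=22
iteration 3: select JKS,Y (d=22); attach at lengths (9/2, 11); label the merged cluster JKSY
  updated: d(JKSY,O)=28
iteration 4: select JKSY,O (d=28); attach at lengths (3, 14); label the merged cluster JKOSY
final tree: ((((J:3/2,K:3/2):5,S:13/2):9/2,Y:11):3,O:14)
total length: 47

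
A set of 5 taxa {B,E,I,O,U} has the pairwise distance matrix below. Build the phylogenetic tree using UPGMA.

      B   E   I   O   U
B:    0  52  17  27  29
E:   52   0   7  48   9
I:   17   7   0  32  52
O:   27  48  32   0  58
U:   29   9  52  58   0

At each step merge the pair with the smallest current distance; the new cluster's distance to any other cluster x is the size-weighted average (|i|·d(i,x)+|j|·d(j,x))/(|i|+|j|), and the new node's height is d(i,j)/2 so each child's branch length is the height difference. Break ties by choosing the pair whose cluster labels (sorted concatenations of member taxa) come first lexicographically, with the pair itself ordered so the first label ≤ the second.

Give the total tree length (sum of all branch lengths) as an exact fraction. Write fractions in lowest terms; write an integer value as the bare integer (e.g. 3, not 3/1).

step 1: merge (E,I) at d=7; branch lengths E→7/2, I→7/2; new cluster EI
  updated: d(B,EI)=69/2, d(EI,O)=40, d(EI,U)=61/2
step 2: merge (B,O) at d=27; branch lengths B→27/2, O→27/2; new cluster BO
  updated: d(BO,EI)=149/4, d(BO,U)=87/2
step 3: merge (EI,U) at d=61/2; branch lengths EI→47/4, U→61/4; new cluster EIU
  updated: d(BO,EIU)=118/3
step 4: merge (BO,EIU) at d=118/3; branch lengths BO→37/6, EIU→53/12; new cluster BEIOU
final tree: ((B:27/2,O:27/2):37/6,((E:7/2,I:7/2):47/4,U:61/4):53/12)
total length: 859/12

859/12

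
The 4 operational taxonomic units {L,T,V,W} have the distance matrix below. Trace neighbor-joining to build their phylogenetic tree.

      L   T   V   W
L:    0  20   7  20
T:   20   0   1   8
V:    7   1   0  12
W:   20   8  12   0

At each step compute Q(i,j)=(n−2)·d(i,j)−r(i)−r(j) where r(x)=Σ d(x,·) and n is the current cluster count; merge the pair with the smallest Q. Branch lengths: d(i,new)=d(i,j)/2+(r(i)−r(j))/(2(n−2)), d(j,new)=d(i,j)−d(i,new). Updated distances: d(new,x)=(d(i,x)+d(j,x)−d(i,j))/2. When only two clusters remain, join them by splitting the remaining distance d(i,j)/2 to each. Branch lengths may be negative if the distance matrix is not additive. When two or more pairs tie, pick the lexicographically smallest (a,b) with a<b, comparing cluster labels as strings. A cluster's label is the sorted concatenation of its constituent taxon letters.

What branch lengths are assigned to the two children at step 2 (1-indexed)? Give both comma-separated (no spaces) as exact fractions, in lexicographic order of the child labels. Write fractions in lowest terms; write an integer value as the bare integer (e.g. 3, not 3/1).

23/4,5/4

iteration 1: select L,V (d=7, Q=-53); attach at lengths (41/4, -13/4); label the merged cluster LV
  updated: d(LV,T)=7, d(LV,W)=25/2
iteration 2: select LV,T (d=7, Q=-55/2); attach at lengths (23/4, 5/4); label the merged cluster LTV
  updated: d(LTV,W)=27/4
iteration 3: select LTV,W (d=27/4); attach at lengths (27/8, 27/8); label the merged cluster LTVW
final tree: (((L:41/4,V:-13/4):23/4,T:5/4):27/8,W:27/8)
total length: 83/4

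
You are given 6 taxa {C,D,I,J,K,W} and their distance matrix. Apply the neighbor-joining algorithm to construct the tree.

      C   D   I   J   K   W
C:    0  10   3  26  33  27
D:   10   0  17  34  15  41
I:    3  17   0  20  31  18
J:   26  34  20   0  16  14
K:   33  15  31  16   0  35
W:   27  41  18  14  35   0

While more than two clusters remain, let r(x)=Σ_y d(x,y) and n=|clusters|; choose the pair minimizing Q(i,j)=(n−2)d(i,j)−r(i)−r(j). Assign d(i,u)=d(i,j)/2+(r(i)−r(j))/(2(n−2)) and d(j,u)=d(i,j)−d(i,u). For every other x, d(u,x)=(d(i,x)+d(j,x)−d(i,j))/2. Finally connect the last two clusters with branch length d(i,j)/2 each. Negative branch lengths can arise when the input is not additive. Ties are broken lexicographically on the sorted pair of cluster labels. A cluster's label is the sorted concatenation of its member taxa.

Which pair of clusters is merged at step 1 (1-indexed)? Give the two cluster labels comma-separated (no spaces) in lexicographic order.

J,W

step 1: merge (J,W) at d=14, Q=-189; branch lengths J→31/8, W→81/8; new cluster JW
  updated: d(C,JW)=39/2, d(D,JW)=61/2, d(I,JW)=12, d(JW,K)=37/2
step 2: merge (D,K) at d=15, Q=-125; branch lengths D→10/3, K→35/3; new cluster DK
  updated: d(C,DK)=14, d(DK,I)=33/2, d(DK,JW)=17
step 3: merge (C,I) at d=3, Q=-62; branch lengths C→11/4, I→1/4; new cluster CI
  updated: d(CI,DK)=55/4, d(CI,JW)=57/4
step 4: merge (CI,DK) at d=55/4, Q=-45; branch lengths CI→11/2, DK→33/4; new cluster CDIK
  updated: d(CDIK,JW)=35/4
step 5: merge (CDIK,JW) at d=35/4; branch lengths CDIK→35/8, JW→35/8; new cluster CDIJKW
final tree: (((C:11/4,I:1/4):11/2,(D:10/3,K:35/3):33/4):35/8,(J:31/8,W:81/8):35/8)
total length: 109/2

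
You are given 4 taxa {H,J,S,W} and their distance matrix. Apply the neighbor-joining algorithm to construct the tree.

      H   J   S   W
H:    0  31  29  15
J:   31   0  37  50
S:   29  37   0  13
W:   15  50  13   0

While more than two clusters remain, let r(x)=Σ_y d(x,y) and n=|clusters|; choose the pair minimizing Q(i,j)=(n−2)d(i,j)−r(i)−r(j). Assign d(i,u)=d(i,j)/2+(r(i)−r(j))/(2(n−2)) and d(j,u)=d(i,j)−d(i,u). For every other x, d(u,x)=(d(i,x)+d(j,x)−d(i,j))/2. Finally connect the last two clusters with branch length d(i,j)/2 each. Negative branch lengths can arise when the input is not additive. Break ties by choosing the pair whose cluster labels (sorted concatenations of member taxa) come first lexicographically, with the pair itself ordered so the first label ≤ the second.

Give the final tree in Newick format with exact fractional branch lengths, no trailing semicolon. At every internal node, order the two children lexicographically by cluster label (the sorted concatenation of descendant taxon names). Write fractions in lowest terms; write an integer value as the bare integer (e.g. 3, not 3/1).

step 1: merge (H,J) at d=31, Q=-131; branch lengths H→19/4, J→105/4; new cluster HJ
  updated: d(HJ,S)=35/2, d(HJ,W)=17
step 2: merge (HJ,S) at d=35/2, Q=-95/2; branch lengths HJ→43/4, S→27/4; new cluster HJS
  updated: d(HJS,W)=25/4
step 3: merge (HJS,W) at d=25/4; branch lengths HJS→25/8, W→25/8; new cluster HJSW
final tree: (((H:19/4,J:105/4):43/4,S:27/4):25/8,W:25/8)
total length: 219/4

(((H:19/4,J:105/4):43/4,S:27/4):25/8,W:25/8)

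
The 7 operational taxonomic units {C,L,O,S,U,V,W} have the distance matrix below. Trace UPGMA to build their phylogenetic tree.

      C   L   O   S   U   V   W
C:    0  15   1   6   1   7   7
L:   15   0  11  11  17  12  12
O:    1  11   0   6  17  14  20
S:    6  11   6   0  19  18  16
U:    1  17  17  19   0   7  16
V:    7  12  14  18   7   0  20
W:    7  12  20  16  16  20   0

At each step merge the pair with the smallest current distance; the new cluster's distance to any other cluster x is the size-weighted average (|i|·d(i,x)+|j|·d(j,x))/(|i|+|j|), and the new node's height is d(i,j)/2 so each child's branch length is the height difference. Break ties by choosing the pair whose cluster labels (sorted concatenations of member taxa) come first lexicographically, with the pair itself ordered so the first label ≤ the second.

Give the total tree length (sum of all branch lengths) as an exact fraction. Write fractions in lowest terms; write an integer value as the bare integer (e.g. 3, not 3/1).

step 1: merge (C,O) at d=1; branch lengths C→1/2, O→1/2; new cluster CO
  updated: d(CO,L)=13, d(CO,S)=6, d(CO,U)=9, d(CO,V)=21/2, d(CO,W)=27/2
step 2: merge (CO,S) at d=6; branch lengths CO→5/2, S→3; new cluster COS
  updated: d(COS,L)=37/3, d(COS,U)=37/3, d(COS,V)=13, d(COS,W)=43/3
step 3: merge (U,V) at d=7; branch lengths U→7/2, V→7/2; new cluster UV
  updated: d(COS,UV)=38/3, d(L,UV)=29/2, d(UV,W)=18
step 4: merge (L,W) at d=12; branch lengths L→6, W→6; new cluster LW
  updated: d(COS,LW)=40/3, d(LW,UV)=65/4
step 5: merge (COS,UV) at d=38/3; branch lengths COS→10/3, UV→17/6; new cluster COSUV
  updated: d(COSUV,LW)=29/2
step 6: merge (COSUV,LW) at d=29/2; branch lengths COSUV→11/12, LW→5/4; new cluster CLOSUVW
final tree: ((((C:1/2,O:1/2):5/2,S:3):10/3,(U:7/2,V:7/2):17/6):11/12,(L:6,W:6):5/4)
total length: 203/6

203/6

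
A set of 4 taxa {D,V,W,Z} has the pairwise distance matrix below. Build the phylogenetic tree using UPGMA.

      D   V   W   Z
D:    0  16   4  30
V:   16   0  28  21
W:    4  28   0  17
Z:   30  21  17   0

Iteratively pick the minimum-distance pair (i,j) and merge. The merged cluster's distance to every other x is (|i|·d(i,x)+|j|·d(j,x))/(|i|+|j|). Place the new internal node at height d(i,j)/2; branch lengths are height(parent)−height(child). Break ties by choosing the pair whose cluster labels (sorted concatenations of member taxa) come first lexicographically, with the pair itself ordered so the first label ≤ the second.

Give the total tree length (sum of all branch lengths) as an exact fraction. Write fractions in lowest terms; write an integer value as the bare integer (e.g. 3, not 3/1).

141/4

1. join D+W (d=4) ⇒ DW; edges |D|=2, |W|=2
  updated: d(DW,V)=22, d(DW,Z)=47/2
2. join V+Z (d=21) ⇒ VZ; edges |V|=21/2, |Z|=21/2
  updated: d(DW,VZ)=91/4
3. join DW+VZ (d=91/4) ⇒ DVWZ; edges |DW|=75/8, |VZ|=7/8
final tree: ((D:2,W:2):75/8,(V:21/2,Z:21/2):7/8)
total length: 141/4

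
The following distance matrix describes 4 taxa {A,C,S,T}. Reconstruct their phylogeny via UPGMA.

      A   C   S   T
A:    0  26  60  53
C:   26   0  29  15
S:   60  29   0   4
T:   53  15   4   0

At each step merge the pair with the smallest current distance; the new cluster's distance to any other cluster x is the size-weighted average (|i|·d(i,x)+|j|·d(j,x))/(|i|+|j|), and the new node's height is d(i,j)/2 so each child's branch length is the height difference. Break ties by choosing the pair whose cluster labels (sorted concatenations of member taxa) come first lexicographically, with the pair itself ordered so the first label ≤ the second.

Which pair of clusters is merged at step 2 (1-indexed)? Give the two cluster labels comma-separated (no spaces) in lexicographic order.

iteration 1: select S,T (d=4); attach at lengths (2, 2); label the merged cluster ST
  updated: d(A,ST)=113/2, d(C,ST)=22
iteration 2: select C,ST (d=22); attach at lengths (11, 9); label the merged cluster CST
  updated: d(A,CST)=139/3
iteration 3: select A,CST (d=139/3); attach at lengths (139/6, 73/6); label the merged cluster ACST
final tree: (A:139/6,(C:11,(S:2,T:2):9):73/6)
total length: 178/3

C,ST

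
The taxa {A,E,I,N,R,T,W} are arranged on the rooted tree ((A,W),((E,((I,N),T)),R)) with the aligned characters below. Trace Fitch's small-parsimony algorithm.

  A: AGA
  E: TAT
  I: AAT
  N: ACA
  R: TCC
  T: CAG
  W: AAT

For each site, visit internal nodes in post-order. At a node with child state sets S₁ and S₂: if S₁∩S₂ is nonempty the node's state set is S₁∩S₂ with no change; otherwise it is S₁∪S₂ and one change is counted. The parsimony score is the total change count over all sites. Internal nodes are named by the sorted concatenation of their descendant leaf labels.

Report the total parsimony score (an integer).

10

site 0, node AW: A={A} ∩ W={A} → {A} (+0)
site 0, node IN: I={A} ∩ N={A} → {A} (+0)
site 0, node INT: IN={A} ∪ T={C} → {A,C} (+1)
site 0, node EINT: E={T} ∪ INT={A,C} → {A,C,T} (+1)
site 0, node EINRT: EINT={A,C,T} ∩ R={T} → {T} (+0)
site 0, node AEINRTW: AW={A} ∪ EINRT={T} → {A,T} (+1)
site 1, node AW: A={G} ∪ W={A} → {A,G} (+1)
site 1, node IN: I={A} ∪ N={C} → {A,C} (+1)
site 1, node INT: IN={A,C} ∩ T={A} → {A} (+0)
site 1, node EINT: E={A} ∩ INT={A} → {A} (+0)
site 1, node EINRT: EINT={A} ∪ R={C} → {A,C} (+1)
site 1, node AEINRTW: AW={A,G} ∩ EINRT={A,C} → {A} (+0)
site 2, node AW: A={A} ∪ W={T} → {A,T} (+1)
site 2, node IN: I={T} ∪ N={A} → {A,T} (+1)
site 2, node INT: IN={A,T} ∪ T={G} → {A,G,T} (+1)
site 2, node EINT: E={T} ∩ INT={A,G,T} → {T} (+0)
site 2, node EINRT: EINT={T} ∪ R={C} → {C,T} (+1)
site 2, node AEINRTW: AW={A,T} ∩ EINRT={C,T} → {T} (+0)
per-site changes: [3, 3, 4]; total = 10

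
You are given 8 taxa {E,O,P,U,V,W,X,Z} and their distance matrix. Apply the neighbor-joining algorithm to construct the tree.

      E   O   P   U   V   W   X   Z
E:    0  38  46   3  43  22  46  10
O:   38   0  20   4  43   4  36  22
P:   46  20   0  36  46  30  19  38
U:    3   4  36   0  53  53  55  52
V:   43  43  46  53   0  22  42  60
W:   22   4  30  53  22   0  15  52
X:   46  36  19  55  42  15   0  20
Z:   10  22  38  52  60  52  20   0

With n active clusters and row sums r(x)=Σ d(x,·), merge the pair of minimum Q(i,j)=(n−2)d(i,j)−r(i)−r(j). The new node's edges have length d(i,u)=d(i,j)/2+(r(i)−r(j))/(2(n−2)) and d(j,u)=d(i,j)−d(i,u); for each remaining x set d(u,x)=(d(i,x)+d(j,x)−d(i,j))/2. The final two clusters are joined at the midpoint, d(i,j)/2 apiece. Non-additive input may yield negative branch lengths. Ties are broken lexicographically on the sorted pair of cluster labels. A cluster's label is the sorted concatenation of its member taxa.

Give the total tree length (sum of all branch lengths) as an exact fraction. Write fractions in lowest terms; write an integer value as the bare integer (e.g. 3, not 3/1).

3207/32

iteration 1: select E,U (d=3, Q=-446); attach at lengths (-5/2, 11/2); label the merged cluster EU
  updated: d(EU,O)=39/2, d(EU,P)=79/2, d(EU,V)=93/2, d(EU,W)=36, d(EU,X)=49, d(EU,Z)=59/2
iteration 2: select V,W (d=22, Q=-617/2); attach at lengths (421/20, 19/20); label the merged cluster VW
  updated: d(EU,VW)=121/4, d(O,VW)=25/2, d(P,VW)=27, d(VW,X)=35/2, d(VW,Z)=45
iteration 3: select X,Z (d=20, Q=-216); attach at lengths (67/8, 93/8); label the merged cluster XZ
  updated: d(EU,XZ)=117/4, d(O,XZ)=19, d(P,XZ)=37/2, d(VW,XZ)=85/4
iteration 4: select P,XZ (d=37/2, Q=-275/2); attach at lengths (145/12, 77/12); label the merged cluster PXZ
  updated: d(EU,PXZ)=201/8, d(O,PXZ)=41/4, d(PXZ,VW)=119/8
iteration 5: select EU,O (d=39/2, Q=-625/8); attach at lengths (573/32, 51/32); label the merged cluster EOU
  updated: d(EOU,PXZ)=127/16, d(EOU,VW)=93/8
iteration 6: select EOU,PXZ (d=127/16, Q=-551/16); attach at lengths (75/32, 179/32); label the merged cluster EOPUXZ
  updated: d(EOPUXZ,VW)=297/32
iteration 7: select EOPUXZ,VW (d=297/32); attach at lengths (297/64, 297/64); label the merged cluster EOPUVWXZ
final tree: ((((E:-5/2,U:11/2):573/32,O:51/32):75/32,(P:145/12,(X:67/8,Z:93/8):77/12):179/32):297/64,(V:421/20,W:19/20):297/64)
total length: 3207/32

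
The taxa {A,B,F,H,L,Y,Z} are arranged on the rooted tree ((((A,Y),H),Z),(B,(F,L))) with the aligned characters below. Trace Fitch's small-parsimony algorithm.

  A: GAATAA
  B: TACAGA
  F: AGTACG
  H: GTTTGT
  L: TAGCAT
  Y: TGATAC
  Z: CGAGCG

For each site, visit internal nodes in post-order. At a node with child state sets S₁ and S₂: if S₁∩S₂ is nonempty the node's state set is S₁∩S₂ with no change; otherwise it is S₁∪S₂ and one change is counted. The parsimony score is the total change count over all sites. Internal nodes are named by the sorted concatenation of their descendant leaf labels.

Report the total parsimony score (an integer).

site 0, node AY: A={G} ∪ Y={T} → {G,T} (+1)
site 0, node AHY: AY={G,T} ∩ H={G} → {G} (+0)
site 0, node AHYZ: AHY={G} ∪ Z={C} → {C,G} (+1)
site 0, node FL: F={A} ∪ L={T} → {A,T} (+1)
site 0, node BFL: B={T} ∩ FL={A,T} → {T} (+0)
site 0, node ABFHLYZ: AHYZ={C,G} ∪ BFL={T} → {C,G,T} (+1)
site 1, node AY: A={A} ∪ Y={G} → {A,G} (+1)
site 1, node AHY: AY={A,G} ∪ H={T} → {A,G,T} (+1)
site 1, node AHYZ: AHY={A,G,T} ∩ Z={G} → {G} (+0)
site 1, node FL: F={G} ∪ L={A} → {A,G} (+1)
site 1, node BFL: B={A} ∩ FL={A,G} → {A} (+0)
site 1, node ABFHLYZ: AHYZ={G} ∪ BFL={A} → {A,G} (+1)
site 2, node AY: A={A} ∩ Y={A} → {A} (+0)
site 2, node AHY: AY={A} ∪ H={T} → {A,T} (+1)
site 2, node AHYZ: AHY={A,T} ∩ Z={A} → {A} (+0)
site 2, node FL: F={T} ∪ L={G} → {G,T} (+1)
site 2, node BFL: B={C} ∪ FL={G,T} → {C,G,T} (+1)
site 2, node ABFHLYZ: AHYZ={A} ∪ BFL={C,G,T} → {A,C,G,T} (+1)
site 3, node AY: A={T} ∩ Y={T} → {T} (+0)
site 3, node AHY: AY={T} ∩ H={T} → {T} (+0)
site 3, node AHYZ: AHY={T} ∪ Z={G} → {G,T} (+1)
site 3, node FL: F={A} ∪ L={C} → {A,C} (+1)
site 3, node BFL: B={A} ∩ FL={A,C} → {A} (+0)
site 3, node ABFHLYZ: AHYZ={G,T} ∪ BFL={A} → {A,G,T} (+1)
site 4, node AY: A={A} ∩ Y={A} → {A} (+0)
site 4, node AHY: AY={A} ∪ H={G} → {A,G} (+1)
site 4, node AHYZ: AHY={A,G} ∪ Z={C} → {A,C,G} (+1)
site 4, node FL: F={C} ∪ L={A} → {A,C} (+1)
site 4, node BFL: B={G} ∪ FL={A,C} → {A,C,G} (+1)
site 4, node ABFHLYZ: AHYZ={A,C,G} ∩ BFL={A,C,G} → {A,C,G} (+0)
site 5, node AY: A={A} ∪ Y={C} → {A,C} (+1)
site 5, node AHY: AY={A,C} ∪ H={T} → {A,C,T} (+1)
site 5, node AHYZ: AHY={A,C,T} ∪ Z={G} → {A,C,G,T} (+1)
site 5, node FL: F={G} ∪ L={T} → {G,T} (+1)
site 5, node BFL: B={A} ∪ FL={G,T} → {A,G,T} (+1)
site 5, node ABFHLYZ: AHYZ={A,C,G,T} ∩ BFL={A,G,T} → {A,G,T} (+0)
per-site changes: [4, 4, 4, 3, 4, 5]; total = 24

24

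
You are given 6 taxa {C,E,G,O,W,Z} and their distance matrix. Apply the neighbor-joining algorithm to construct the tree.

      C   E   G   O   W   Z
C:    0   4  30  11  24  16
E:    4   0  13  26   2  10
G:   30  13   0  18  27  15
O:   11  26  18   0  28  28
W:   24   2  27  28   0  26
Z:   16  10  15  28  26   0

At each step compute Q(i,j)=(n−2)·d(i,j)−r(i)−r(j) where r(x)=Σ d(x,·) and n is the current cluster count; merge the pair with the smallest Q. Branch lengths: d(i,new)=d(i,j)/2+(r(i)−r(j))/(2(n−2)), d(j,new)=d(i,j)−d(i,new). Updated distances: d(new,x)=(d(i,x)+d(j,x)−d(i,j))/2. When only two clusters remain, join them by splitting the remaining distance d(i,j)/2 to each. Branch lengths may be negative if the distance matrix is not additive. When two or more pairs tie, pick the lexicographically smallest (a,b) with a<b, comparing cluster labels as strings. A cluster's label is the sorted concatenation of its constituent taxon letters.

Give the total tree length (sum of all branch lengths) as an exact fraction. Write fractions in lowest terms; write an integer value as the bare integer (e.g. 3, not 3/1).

181/4

step 1: merge (E,W) at d=2, Q=-154; branch lengths E→-11/2, W→15/2; new cluster EW
  updated: d(C,EW)=13, d(EW,G)=19, d(EW,O)=26, d(EW,Z)=17
step 2: merge (C,O) at d=11, Q=-120; branch lengths C→10/3, O→23/3; new cluster CO
  updated: d(CO,EW)=14, d(CO,G)=37/2, d(CO,Z)=33/2
step 3: merge (CO,EW) at d=14, Q=-71; branch lengths CO→27/4, EW→29/4; new cluster CEOW
  updated: d(CEOW,G)=47/4, d(CEOW,Z)=39/4
step 4: merge (CEOW,G) at d=47/4, Q=-73/2; branch lengths CEOW→13/4, G→17/2; new cluster CEGOW
  updated: d(CEGOW,Z)=13/2
step 5: merge (CEGOW,Z) at d=13/2; branch lengths CEGOW→13/4, Z→13/4; new cluster CEGOWZ
final tree: ((((C:10/3,O:23/3):27/4,(E:-11/2,W:15/2):29/4):13/4,G:17/2):13/4,Z:13/4)
total length: 181/4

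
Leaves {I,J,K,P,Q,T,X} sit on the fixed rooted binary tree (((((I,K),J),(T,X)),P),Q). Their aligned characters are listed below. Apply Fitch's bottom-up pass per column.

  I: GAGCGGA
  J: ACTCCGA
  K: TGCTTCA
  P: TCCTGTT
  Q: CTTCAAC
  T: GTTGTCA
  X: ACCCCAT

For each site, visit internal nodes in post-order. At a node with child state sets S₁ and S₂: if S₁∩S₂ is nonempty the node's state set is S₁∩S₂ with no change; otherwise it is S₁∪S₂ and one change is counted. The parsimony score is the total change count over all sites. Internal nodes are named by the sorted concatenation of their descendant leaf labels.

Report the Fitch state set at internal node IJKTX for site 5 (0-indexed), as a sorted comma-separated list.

A,C,G

IK@0: {G} ∪ {T} = {G,T} (union, +1)
IJK@0: {G,T} ∪ {A} = {A,G,T} (union, +1)
TX@0: {G} ∪ {A} = {A,G} (union, +1)
IJKTX@0: {A,G,T} ∩ {A,G} = {A,G} (intersection, +0)
IJKPTX@0: {A,G} ∪ {T} = {A,G,T} (union, +1)
IJKPQTX@0: {A,G,T} ∪ {C} = {A,C,G,T} (union, +1)
IK@1: {A} ∪ {G} = {A,G} (union, +1)
IJK@1: {A,G} ∪ {C} = {A,C,G} (union, +1)
TX@1: {T} ∪ {C} = {C,T} (union, +1)
IJKTX@1: {A,C,G} ∩ {C,T} = {C} (intersection, +0)
IJKPTX@1: {C} ∩ {C} = {C} (intersection, +0)
IJKPQTX@1: {C} ∪ {T} = {C,T} (union, +1)
IK@2: {G} ∪ {C} = {C,G} (union, +1)
IJK@2: {C,G} ∪ {T} = {C,G,T} (union, +1)
TX@2: {T} ∪ {C} = {C,T} (union, +1)
IJKTX@2: {C,G,T} ∩ {C,T} = {C,T} (intersection, +0)
IJKPTX@2: {C,T} ∩ {C} = {C} (intersection, +0)
IJKPQTX@2: {C} ∪ {T} = {C,T} (union, +1)
IK@3: {C} ∪ {T} = {C,T} (union, +1)
IJK@3: {C,T} ∩ {C} = {C} (intersection, +0)
TX@3: {G} ∪ {C} = {C,G} (union, +1)
IJKTX@3: {C} ∩ {C,G} = {C} (intersection, +0)
IJKPTX@3: {C} ∪ {T} = {C,T} (union, +1)
IJKPQTX@3: {C,T} ∩ {C} = {C} (intersection, +0)
IK@4: {G} ∪ {T} = {G,T} (union, +1)
IJK@4: {G,T} ∪ {C} = {C,G,T} (union, +1)
TX@4: {T} ∪ {C} = {C,T} (union, +1)
IJKTX@4: {C,G,T} ∩ {C,T} = {C,T} (intersection, +0)
IJKPTX@4: {C,T} ∪ {G} = {C,G,T} (union, +1)
IJKPQTX@4: {C,G,T} ∪ {A} = {A,C,G,T} (union, +1)
IK@5: {G} ∪ {C} = {C,G} (union, +1)
IJK@5: {C,G} ∩ {G} = {G} (intersection, +0)
TX@5: {C} ∪ {A} = {A,C} (union, +1)
IJKTX@5: {G} ∪ {A,C} = {A,C,G} (union, +1)
IJKPTX@5: {A,C,G} ∪ {T} = {A,C,G,T} (union, +1)
IJKPQTX@5: {A,C,G,T} ∩ {A} = {A} (intersection, +0)
IK@6: {A} ∩ {A} = {A} (intersection, +0)
IJK@6: {A} ∩ {A} = {A} (intersection, +0)
TX@6: {A} ∪ {T} = {A,T} (union, +1)
IJKTX@6: {A} ∩ {A,T} = {A} (intersection, +0)
IJKPTX@6: {A} ∪ {T} = {A,T} (union, +1)
IJKPQTX@6: {A,T} ∪ {C} = {A,C,T} (union, +1)
per-site changes: [5, 4, 4, 3, 5, 4, 3]; total = 28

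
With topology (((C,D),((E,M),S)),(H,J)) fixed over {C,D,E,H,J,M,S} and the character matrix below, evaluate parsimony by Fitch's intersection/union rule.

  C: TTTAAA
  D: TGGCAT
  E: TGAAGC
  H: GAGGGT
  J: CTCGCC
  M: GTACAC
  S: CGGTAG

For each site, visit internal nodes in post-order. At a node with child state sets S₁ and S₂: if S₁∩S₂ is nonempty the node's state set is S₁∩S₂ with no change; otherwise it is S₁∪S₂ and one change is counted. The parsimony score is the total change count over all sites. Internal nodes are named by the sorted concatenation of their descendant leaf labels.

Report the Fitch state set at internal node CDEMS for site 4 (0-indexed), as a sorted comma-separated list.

CD@0: {T} ∩ {T} = {T} (intersection, +0)
EM@0: {T} ∪ {G} = {G,T} (union, +1)
EMS@0: {G,T} ∪ {C} = {C,G,T} (union, +1)
CDEMS@0: {T} ∩ {C,G,T} = {T} (intersection, +0)
HJ@0: {G} ∪ {C} = {C,G} (union, +1)
CDEHJMS@0: {T} ∪ {C,G} = {C,G,T} (union, +1)
CD@1: {T} ∪ {G} = {G,T} (union, +1)
EM@1: {G} ∪ {T} = {G,T} (union, +1)
EMS@1: {G,T} ∩ {G} = {G} (intersection, +0)
CDEMS@1: {G,T} ∩ {G} = {G} (intersection, +0)
HJ@1: {A} ∪ {T} = {A,T} (union, +1)
CDEHJMS@1: {G} ∪ {A,T} = {A,G,T} (union, +1)
CD@2: {T} ∪ {G} = {G,T} (union, +1)
EM@2: {A} ∩ {A} = {A} (intersection, +0)
EMS@2: {A} ∪ {G} = {A,G} (union, +1)
CDEMS@2: {G,T} ∩ {A,G} = {G} (intersection, +0)
HJ@2: {G} ∪ {C} = {C,G} (union, +1)
CDEHJMS@2: {G} ∩ {C,G} = {G} (intersection, +0)
CD@3: {A} ∪ {C} = {A,C} (union, +1)
EM@3: {A} ∪ {C} = {A,C} (union, +1)
EMS@3: {A,C} ∪ {T} = {A,C,T} (union, +1)
CDEMS@3: {A,C} ∩ {A,C,T} = {A,C} (intersection, +0)
HJ@3: {G} ∩ {G} = {G} (intersection, +0)
CDEHJMS@3: {A,C} ∪ {G} = {A,C,G} (union, +1)
CD@4: {A} ∩ {A} = {A} (intersection, +0)
EM@4: {G} ∪ {A} = {A,G} (union, +1)
EMS@4: {A,G} ∩ {A} = {A} (intersection, +0)
CDEMS@4: {A} ∩ {A} = {A} (intersection, +0)
HJ@4: {G} ∪ {C} = {C,G} (union, +1)
CDEHJMS@4: {A} ∪ {C,G} = {A,C,G} (union, +1)
CD@5: {A} ∪ {T} = {A,T} (union, +1)
EM@5: {C} ∩ {C} = {C} (intersection, +0)
EMS@5: {C} ∪ {G} = {C,G} (union, +1)
CDEMS@5: {A,T} ∪ {C,G} = {A,C,G,T} (union, +1)
HJ@5: {T} ∪ {C} = {C,T} (union, +1)
CDEHJMS@5: {A,C,G,T} ∩ {C,T} = {C,T} (intersection, +0)
per-site changes: [4, 4, 3, 4, 3, 4]; total = 22

A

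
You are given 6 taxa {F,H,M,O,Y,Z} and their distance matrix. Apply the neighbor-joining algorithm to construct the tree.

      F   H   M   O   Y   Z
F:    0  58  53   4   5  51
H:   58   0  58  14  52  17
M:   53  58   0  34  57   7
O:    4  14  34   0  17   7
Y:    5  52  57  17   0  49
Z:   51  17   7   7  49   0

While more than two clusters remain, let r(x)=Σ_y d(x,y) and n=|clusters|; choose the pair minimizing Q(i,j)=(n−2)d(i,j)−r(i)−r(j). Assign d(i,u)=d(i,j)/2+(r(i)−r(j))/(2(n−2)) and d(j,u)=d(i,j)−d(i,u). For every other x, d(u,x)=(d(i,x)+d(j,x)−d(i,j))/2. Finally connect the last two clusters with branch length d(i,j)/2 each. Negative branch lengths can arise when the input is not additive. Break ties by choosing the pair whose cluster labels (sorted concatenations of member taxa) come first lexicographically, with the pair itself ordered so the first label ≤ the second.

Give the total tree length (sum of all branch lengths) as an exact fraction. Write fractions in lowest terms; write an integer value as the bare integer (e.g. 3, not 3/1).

131/2

1. join F+Y (d=5, Q=-331) ⇒ FY; edges |F|=11/8, |Y|=29/8
  updated: d(FY,H)=105/2, d(FY,M)=105/2, d(FY,O)=8, d(FY,Z)=95/2
2. join M+Z (d=7, Q=-209) ⇒ MZ; edges |M|=47/3, |Z|=-26/3
  updated: d(FY,MZ)=93/2, d(H,MZ)=34, d(MZ,O)=17
3. join FY+O (d=8, Q=-130) ⇒ FOY; edges |FY|=21, |O|=-13
  updated: d(FOY,H)=117/4, d(FOY,MZ)=111/4
4. join FOY+H (d=117/4, Q=-91) ⇒ FHOY; edges |FOY|=23/2, |H|=71/4
  updated: d(FHOY,MZ)=65/4
5. join FHOY+MZ (d=65/4) ⇒ FHMOYZ; edges |FHOY|=65/8, |MZ|=65/8
final tree: ((((F:11/8,Y:29/8):21,O:-13):23/2,H:71/4):65/8,(M:47/3,Z:-26/3):65/8)
total length: 131/2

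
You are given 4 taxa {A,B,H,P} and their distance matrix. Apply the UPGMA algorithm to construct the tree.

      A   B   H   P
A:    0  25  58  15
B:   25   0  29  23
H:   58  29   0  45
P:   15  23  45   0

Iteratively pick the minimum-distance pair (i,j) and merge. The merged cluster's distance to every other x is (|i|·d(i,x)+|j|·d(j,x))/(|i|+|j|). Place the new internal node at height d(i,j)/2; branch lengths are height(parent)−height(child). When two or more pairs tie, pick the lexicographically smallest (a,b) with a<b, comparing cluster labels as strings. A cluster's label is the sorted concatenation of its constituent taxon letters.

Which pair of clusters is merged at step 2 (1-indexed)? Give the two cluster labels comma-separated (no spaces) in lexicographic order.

step 1: merge (A,P) at d=15; branch lengths A→15/2, P→15/2; new cluster AP
  updated: d(AP,B)=24, d(AP,H)=103/2
step 2: merge (AP,B) at d=24; branch lengths AP→9/2, B→12; new cluster ABP
  updated: d(ABP,H)=44
step 3: merge (ABP,H) at d=44; branch lengths ABP→10, H→22; new cluster ABHP
final tree: (((A:15/2,P:15/2):9/2,B:12):10,H:22)
total length: 127/2

AP,B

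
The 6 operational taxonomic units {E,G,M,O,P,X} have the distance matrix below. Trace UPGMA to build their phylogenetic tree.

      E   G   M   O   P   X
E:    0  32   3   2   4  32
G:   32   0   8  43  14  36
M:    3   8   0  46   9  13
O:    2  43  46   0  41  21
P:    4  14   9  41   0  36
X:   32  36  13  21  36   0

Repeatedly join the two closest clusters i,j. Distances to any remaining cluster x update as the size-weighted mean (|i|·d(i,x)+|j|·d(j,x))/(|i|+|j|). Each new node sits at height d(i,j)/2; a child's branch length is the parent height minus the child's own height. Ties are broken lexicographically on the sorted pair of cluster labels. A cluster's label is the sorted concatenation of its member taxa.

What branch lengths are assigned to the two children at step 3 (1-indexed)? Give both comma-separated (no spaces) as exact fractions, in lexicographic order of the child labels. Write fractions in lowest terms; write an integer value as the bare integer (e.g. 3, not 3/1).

step 1: merge (E,O) at d=2; branch lengths E→1, O→1; new cluster EO
  updated: d(EO,G)=75/2, d(EO,M)=49/2, d(EO,P)=45/2, d(EO,X)=53/2
step 2: merge (G,M) at d=8; branch lengths G→4, M→4; new cluster GM
  updated: d(EO,GM)=31, d(GM,P)=23/2, d(GM,X)=49/2
step 3: merge (GM,P) at d=23/2; branch lengths GM→7/4, P→23/4; new cluster GMP
  updated: d(EO,GMP)=169/6, d(GMP,X)=85/3
step 4: merge (EO,X) at d=53/2; branch lengths EO→49/4, X→53/4; new cluster EOX
  updated: d(EOX,GMP)=254/9
step 5: merge (EOX,GMP) at d=254/9; branch lengths EOX→31/36, GMP→301/36; new cluster EGMOPX
final tree: (((E:1,O:1):49/4,X:53/4):31/36,((G:4,M:4):7/4,P:23/4):301/36)
total length: 470/9

7/4,23/4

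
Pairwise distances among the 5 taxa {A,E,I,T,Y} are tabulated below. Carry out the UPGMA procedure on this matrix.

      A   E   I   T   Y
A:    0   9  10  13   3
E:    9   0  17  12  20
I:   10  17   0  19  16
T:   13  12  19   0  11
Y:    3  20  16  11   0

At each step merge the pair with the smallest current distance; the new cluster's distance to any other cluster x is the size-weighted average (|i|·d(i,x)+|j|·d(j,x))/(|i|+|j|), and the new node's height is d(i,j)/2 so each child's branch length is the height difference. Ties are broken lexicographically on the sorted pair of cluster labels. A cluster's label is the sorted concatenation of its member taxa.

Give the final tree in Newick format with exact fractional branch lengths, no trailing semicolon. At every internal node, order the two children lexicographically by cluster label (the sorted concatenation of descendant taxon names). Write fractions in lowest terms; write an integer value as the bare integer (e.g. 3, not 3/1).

1. join A+Y (d=3) ⇒ AY; edges |A|=3/2, |Y|=3/2
  updated: d(AY,E)=29/2, d(AY,I)=13, d(AY,T)=12
2. join AY+T (d=12) ⇒ ATY; edges |AY|=9/2, |T|=6
  updated: d(ATY,E)=41/3, d(ATY,I)=15
3. join ATY+E (d=41/3) ⇒ AETY; edges |ATY|=5/6, |E|=41/6
  updated: d(AETY,I)=31/2
4. join AETY+I (d=31/2) ⇒ AEITY; edges |AETY|=11/12, |I|=31/4
final tree: ((((A:3/2,Y:3/2):9/2,T:6):5/6,E:41/6):11/12,I:31/4)
total length: 179/6

((((A:3/2,Y:3/2):9/2,T:6):5/6,E:41/6):11/12,I:31/4)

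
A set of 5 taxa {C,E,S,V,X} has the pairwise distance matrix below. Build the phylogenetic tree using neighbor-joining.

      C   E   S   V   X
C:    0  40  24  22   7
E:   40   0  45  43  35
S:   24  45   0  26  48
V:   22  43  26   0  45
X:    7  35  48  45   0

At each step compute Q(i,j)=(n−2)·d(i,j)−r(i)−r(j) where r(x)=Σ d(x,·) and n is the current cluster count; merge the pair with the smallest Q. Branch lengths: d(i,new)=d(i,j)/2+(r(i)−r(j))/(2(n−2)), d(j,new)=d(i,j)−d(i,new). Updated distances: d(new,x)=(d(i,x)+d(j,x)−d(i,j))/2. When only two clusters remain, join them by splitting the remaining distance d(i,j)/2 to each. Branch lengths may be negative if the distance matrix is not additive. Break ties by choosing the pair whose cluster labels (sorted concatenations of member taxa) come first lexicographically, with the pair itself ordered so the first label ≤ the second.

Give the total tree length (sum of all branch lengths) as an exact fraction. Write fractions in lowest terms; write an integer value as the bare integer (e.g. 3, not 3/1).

597/8

iteration 1: select C,X (d=7, Q=-207); attach at lengths (-7/2, 21/2); label the merged cluster CX
  updated: d(CX,E)=34, d(CX,S)=65/2, d(CX,V)=30
iteration 2: select CX,E (d=34, Q=-301/2); attach at lengths (85/8, 187/8); label the merged cluster CEX
  updated: d(CEX,S)=87/4, d(CEX,V)=39/2
iteration 3: select CEX,S (d=87/4, Q=-269/4); attach at lengths (61/8, 113/8); label the merged cluster CESX
  updated: d(CESX,V)=95/8
iteration 4: select CESX,V (d=95/8); attach at lengths (95/16, 95/16); label the merged cluster CESVX
final tree: ((((C:-7/2,X:21/2):85/8,E:187/8):61/8,S:113/8):95/16,V:95/16)
total length: 597/8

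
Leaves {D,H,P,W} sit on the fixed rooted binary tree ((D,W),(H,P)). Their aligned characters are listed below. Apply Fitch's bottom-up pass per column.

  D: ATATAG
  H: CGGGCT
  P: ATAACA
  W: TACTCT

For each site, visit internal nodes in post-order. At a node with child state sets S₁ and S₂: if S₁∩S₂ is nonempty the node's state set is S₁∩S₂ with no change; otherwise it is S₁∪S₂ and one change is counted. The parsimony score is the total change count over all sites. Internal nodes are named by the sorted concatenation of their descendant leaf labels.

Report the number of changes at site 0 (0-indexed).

2

site 0, node DW: D={A} ∪ W={T} → {A,T} (+1)
site 0, node HP: H={C} ∪ P={A} → {A,C} (+1)
site 0, node DHPW: DW={A,T} ∩ HP={A,C} → {A} (+0)
site 1, node DW: D={T} ∪ W={A} → {A,T} (+1)
site 1, node HP: H={G} ∪ P={T} → {G,T} (+1)
site 1, node DHPW: DW={A,T} ∩ HP={G,T} → {T} (+0)
site 2, node DW: D={A} ∪ W={C} → {A,C} (+1)
site 2, node HP: H={G} ∪ P={A} → {A,G} (+1)
site 2, node DHPW: DW={A,C} ∩ HP={A,G} → {A} (+0)
site 3, node DW: D={T} ∩ W={T} → {T} (+0)
site 3, node HP: H={G} ∪ P={A} → {A,G} (+1)
site 3, node DHPW: DW={T} ∪ HP={A,G} → {A,G,T} (+1)
site 4, node DW: D={A} ∪ W={C} → {A,C} (+1)
site 4, node HP: H={C} ∩ P={C} → {C} (+0)
site 4, node DHPW: DW={A,C} ∩ HP={C} → {C} (+0)
site 5, node DW: D={G} ∪ W={T} → {G,T} (+1)
site 5, node HP: H={T} ∪ P={A} → {A,T} (+1)
site 5, node DHPW: DW={G,T} ∩ HP={A,T} → {T} (+0)
per-site changes: [2, 2, 2, 2, 1, 2]; total = 11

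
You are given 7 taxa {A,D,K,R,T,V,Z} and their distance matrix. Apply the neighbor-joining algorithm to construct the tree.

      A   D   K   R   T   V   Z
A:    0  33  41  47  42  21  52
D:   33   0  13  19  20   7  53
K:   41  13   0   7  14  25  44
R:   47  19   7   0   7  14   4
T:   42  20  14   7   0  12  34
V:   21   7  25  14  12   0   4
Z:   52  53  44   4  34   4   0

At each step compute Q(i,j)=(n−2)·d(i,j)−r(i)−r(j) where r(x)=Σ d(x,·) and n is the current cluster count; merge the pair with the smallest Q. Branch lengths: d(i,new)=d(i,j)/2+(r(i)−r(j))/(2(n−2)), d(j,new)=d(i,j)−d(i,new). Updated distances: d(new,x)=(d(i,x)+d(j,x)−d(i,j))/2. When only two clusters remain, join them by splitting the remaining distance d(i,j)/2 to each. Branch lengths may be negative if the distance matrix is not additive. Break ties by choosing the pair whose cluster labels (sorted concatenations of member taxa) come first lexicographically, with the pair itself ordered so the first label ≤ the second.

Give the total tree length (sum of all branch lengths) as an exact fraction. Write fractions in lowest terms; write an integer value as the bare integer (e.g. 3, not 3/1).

1097/16

1. join R+Z (d=4, Q=-269) ⇒ RZ; edges |R|=-73/10, |Z|=113/10
  updated: d(A,RZ)=95/2, d(D,RZ)=34, d(K,RZ)=47/2, d(RZ,T)=37/2, d(RZ,V)=7
2. join RZ+V (d=7, Q=-349/2) ⇒ RVZ; edges |RZ|=173/16, |V|=-61/16
  updated: d(A,RVZ)=123/4, d(D,RVZ)=17, d(K,RVZ)=83/4, d(RVZ,T)=47/4
3. join A+RVZ (d=123/4, Q=-539/4) ⇒ ARVZ; edges |A|=635/24, |RVZ|=103/24
  updated: d(ARVZ,D)=77/8, d(ARVZ,K)=31/2, d(ARVZ,T)=23/2
4. join ARVZ+D (d=77/8, Q=-60) ⇒ ADRVZ; edges |ARVZ|=53/16, |D|=101/16
  updated: d(ADRVZ,K)=151/16, d(ADRVZ,T)=175/16
5. join ADRVZ+K (d=151/16, Q=-275/8) ⇒ ADKRVZ; edges |ADRVZ|=51/16, |K|=25/4
  updated: d(ADKRVZ,T)=31/4
6. join ADKRVZ+T (d=31/4) ⇒ ADKRTVZ; edges |ADKRVZ|=31/8, |T|=31/8
final tree: ((((A:635/24,((R:-73/10,Z:113/10):173/16,V:-61/16):103/24):53/16,D:101/16):51/16,K:25/4):31/8,T:31/8)
total length: 1097/16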